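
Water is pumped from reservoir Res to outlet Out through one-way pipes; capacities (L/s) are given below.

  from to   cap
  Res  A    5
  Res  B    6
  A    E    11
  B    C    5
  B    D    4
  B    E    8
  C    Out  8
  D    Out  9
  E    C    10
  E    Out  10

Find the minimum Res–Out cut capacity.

11

Augment Res→A→E→Out: bottleneck 5, flow now 5.
Augment Res→B→C→Out: bottleneck 5, flow now 10.
Augment Res→B→D→Out: bottleneck 1, flow now 11.
No augmenting path remains; maximum flow = 11.
By max-flow min-cut, the minimum cut capacity equals the max flow.
In the residual graph, reachable from Res: {Res}.
Min-cut edges: Res→A (5), Res→B (6); capacity 5 + 6 = 11.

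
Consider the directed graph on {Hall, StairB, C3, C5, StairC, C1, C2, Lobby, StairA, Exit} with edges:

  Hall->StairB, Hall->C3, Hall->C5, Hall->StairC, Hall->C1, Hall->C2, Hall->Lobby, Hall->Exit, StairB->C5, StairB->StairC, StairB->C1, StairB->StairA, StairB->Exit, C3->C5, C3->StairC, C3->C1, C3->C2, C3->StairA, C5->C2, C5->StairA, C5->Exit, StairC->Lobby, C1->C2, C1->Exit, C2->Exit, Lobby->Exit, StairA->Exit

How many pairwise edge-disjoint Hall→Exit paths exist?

Assign every edge capacity 1; by Menger, the answer equals the max flow.
Path Hall→Exit (+1); total 1.
Path Hall→StairB→Exit (+1); total 2.
Path Hall→C5→Exit (+1); total 3.
Path Hall→C1→Exit (+1); total 4.
Path Hall→C2→Exit (+1); total 5.
Path Hall→Lobby→Exit (+1); total 6.
Path Hall→C3→StairA→Exit (+1); total 7.
No residual Hall→Exit path; max flow = 7.
Certifying cut of size 7: {Hall→C1, Hall→C2, Hall→C3, Hall→C5, Hall→Exit, Hall→StairB, Lobby→Exit}.

7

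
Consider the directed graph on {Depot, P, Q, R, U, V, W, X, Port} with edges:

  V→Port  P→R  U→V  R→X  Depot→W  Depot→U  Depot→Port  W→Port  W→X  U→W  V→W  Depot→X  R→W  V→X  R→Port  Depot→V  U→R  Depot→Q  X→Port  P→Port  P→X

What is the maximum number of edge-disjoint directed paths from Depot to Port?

5

Assign every edge capacity 1; by Menger, the answer equals the max flow.
Path Depot→Port (+1); total 1.
Path Depot→V→Port (+1); total 2.
Path Depot→W→Port (+1); total 3.
Path Depot→X→Port (+1); total 4.
Path Depot→U→R→Port (+1); total 5.
No residual Depot→Port path; max flow = 5.
Certifying cut of size 5: {Depot→Port, Depot→U, Depot→V, Depot→W, Depot→X}.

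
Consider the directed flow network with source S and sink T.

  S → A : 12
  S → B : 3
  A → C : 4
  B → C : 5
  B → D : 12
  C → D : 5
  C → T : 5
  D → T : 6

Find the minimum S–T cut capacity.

Augment S→A→C→T: bottleneck 4, flow now 4.
Augment S→B→C→T: bottleneck 1, flow now 5.
Augment S→B→D→T: bottleneck 2, flow now 7.
No augmenting path remains; maximum flow = 7.
By max-flow min-cut, the minimum cut capacity equals the max flow.
In the residual graph, reachable from S: {S, A}.
Min-cut edges: S→B (3), A→C (4); capacity 3 + 4 = 7.

7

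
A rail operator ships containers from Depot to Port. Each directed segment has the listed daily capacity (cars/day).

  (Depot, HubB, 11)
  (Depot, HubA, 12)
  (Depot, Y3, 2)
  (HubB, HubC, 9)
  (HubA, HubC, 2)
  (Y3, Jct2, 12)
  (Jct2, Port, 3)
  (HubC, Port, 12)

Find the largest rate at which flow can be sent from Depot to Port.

13

Augment Depot→HubB→HubC→Port: bottleneck 9, flow now 9.
Augment Depot→HubA→HubC→Port: bottleneck 2, flow now 11.
Augment Depot→Y3→Jct2→Port: bottleneck 2, flow now 13.
No augmenting path remains; maximum flow = 13.
In the residual graph, reachable from Depot: {Depot, HubB, HubA}.
Min-cut edges: Depot→Y3 (2), HubB→HubC (9), HubA→HubC (2); capacity 2 + 9 + 2 = 13.
This cut is saturated, so no flow can exceed 13.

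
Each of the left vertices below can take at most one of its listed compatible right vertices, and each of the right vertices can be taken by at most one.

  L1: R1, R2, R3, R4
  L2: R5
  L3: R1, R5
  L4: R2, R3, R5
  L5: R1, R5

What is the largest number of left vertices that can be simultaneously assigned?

Unit-capacity flow: source→left, listed edges, right→sink; max matching = max flow.
Augmenting path L1→R1 (+1); matched 1.
Augmenting path L2→R5 (+1); matched 2.
Augmenting path L4→R2 (+1); matched 3.
Augmenting path L3→R1→L1→R3 (+1); matched 4.
No augmenting path remains; maximum matching = 4.
König certificate: {L1, L4, R1, R5} is a vertex cover of size 4 (every listed pair touches it), so no matching can be larger.

4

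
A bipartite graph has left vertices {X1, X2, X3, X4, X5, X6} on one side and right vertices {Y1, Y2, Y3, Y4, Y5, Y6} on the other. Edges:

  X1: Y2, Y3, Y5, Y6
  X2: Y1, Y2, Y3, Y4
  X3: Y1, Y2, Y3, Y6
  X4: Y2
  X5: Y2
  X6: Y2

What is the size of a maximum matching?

4

Unit-capacity flow: source→left, listed edges, right→sink; max matching = max flow.
Augmenting path X1→Y2 (+1); matched 1.
Augmenting path X2→Y1 (+1); matched 2.
Augmenting path X3→Y3 (+1); matched 3.
Augmenting path X4→Y2→X1→Y5 (+1); matched 4.
No augmenting path remains; maximum matching = 4.
König certificate: {X1, X2, X3, Y2} is a vertex cover of size 4 (every listed pair touches it), so no matching can be larger.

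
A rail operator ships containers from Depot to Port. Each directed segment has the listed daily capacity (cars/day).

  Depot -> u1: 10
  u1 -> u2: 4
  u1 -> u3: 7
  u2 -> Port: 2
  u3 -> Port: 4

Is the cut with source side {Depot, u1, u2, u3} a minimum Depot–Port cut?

Given cut capacity: 2 + 4 = 6.
Augment Depot→u1→u2→Port: bottleneck 2, flow now 2.
Augment Depot→u1→u3→Port: bottleneck 4, flow now 6.
No augmenting path remains; maximum flow = 6.
Cut capacity 6 equals the max flow, so it is a minimum cut.

Yes — it is a minimum cut (capacity 6).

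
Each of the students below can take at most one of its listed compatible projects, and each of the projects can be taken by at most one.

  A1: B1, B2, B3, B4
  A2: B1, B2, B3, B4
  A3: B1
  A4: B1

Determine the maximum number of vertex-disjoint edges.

Unit-capacity flow: source→left, listed edges, right→sink; max matching = max flow.
Augmenting path A1→B1 (+1); matched 1.
Augmenting path A2→B2 (+1); matched 2.
Augmenting path A3→B1→A1→B3 (+1); matched 3.
No augmenting path remains; maximum matching = 3.
König certificate: {A1, A2, B1} is a vertex cover of size 3 (every listed pair touches it), so no matching can be larger.

3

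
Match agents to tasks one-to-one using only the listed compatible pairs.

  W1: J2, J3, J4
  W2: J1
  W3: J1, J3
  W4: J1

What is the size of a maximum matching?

Unit-capacity flow: source→left, listed edges, right→sink; max matching = max flow.
Augmenting path W1→J2 (+1); matched 1.
Augmenting path W2→J1 (+1); matched 2.
Augmenting path W3→J3 (+1); matched 3.
No augmenting path remains; maximum matching = 3.
König certificate: {W1, W3, J1} is a vertex cover of size 3 (every listed pair touches it), so no matching can be larger.

3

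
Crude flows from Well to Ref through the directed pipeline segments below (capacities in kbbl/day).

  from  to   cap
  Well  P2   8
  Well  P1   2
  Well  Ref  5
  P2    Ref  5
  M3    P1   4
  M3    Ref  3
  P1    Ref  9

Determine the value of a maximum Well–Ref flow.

Augment Well→Ref: bottleneck 5, flow now 5.
Augment Well→P2→Ref: bottleneck 5, flow now 10.
Augment Well→P1→Ref: bottleneck 2, flow now 12.
No augmenting path remains; maximum flow = 12.
In the residual graph, reachable from Well: {Well, P2}.
Min-cut edges: Well→P1 (2), Well→Ref (5), P2→Ref (5); capacity 2 + 5 + 5 = 12.
This cut is saturated, so no flow can exceed 12.

12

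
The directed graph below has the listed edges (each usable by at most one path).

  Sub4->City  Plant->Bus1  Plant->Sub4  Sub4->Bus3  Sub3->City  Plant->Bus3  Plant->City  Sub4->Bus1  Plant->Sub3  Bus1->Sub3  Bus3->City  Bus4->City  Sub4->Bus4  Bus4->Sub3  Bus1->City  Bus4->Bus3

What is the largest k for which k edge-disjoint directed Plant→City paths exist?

Assign every edge capacity 1; by Menger, the answer equals the max flow.
Path Plant→City (+1); total 1.
Path Plant→Sub4→City (+1); total 2.
Path Plant→Bus1→City (+1); total 3.
Path Plant→Bus3→City (+1); total 4.
Path Plant→Sub3→City (+1); total 5.
No residual Plant→City path; max flow = 5.
Certifying cut of size 5: {Plant→Bus1, Plant→Bus3, Plant→City, Plant→Sub3, Plant→Sub4}.

5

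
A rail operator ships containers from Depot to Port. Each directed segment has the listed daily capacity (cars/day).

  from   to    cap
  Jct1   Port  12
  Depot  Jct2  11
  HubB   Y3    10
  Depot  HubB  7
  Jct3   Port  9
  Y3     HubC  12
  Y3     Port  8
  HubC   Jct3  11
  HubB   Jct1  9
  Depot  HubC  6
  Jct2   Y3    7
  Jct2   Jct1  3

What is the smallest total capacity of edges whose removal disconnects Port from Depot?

Augment Depot→Jct2→Y3→Port: bottleneck 7, flow now 7.
Augment Depot→Jct2→Jct1→Port: bottleneck 3, flow now 10.
Augment Depot→HubB→Y3→Port: bottleneck 1, flow now 11.
Augment Depot→HubB→Jct1→Port: bottleneck 6, flow now 17.
Augment Depot→HubC→Jct3→Port: bottleneck 6, flow now 23.
No augmenting path remains; maximum flow = 23.
By max-flow min-cut, the minimum cut capacity equals the max flow.
In the residual graph, reachable from Depot: {Depot, Jct2}.
Min-cut edges: Depot→HubB (7), Depot→HubC (6), Jct2→Y3 (7), Jct2→Jct1 (3); capacity 7 + 6 + 7 + 3 = 23.

23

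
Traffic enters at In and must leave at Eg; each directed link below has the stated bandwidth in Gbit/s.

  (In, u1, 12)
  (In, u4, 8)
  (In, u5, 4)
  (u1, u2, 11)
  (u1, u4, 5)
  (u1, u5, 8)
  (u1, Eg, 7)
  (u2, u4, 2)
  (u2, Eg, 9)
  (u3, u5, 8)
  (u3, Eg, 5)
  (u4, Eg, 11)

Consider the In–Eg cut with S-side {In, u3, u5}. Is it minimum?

Given cut capacity: 12 + 8 + 5 = 25.
Augment In→u1→Eg: bottleneck 7, flow now 7.
Augment In→u4→Eg: bottleneck 8, flow now 15.
Augment In→u1→u2→Eg: bottleneck 5, flow now 20.
No augmenting path remains; maximum flow = 20.
In the residual graph, reachable from In: {In, u5}.
Min-cut edges: In→u1 (12), In→u4 (8); capacity 12 + 8 = 20.
Cut capacity 25 exceeds the max flow 20, so it is not minimum.

No — its capacity is 25, but the minimum cut has capacity 20.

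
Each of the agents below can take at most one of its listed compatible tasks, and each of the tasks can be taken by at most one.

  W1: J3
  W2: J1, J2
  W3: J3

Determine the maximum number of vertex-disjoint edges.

Unit-capacity flow: source→left, listed edges, right→sink; max matching = max flow.
Augmenting path W1→J3 (+1); matched 1.
Augmenting path W2→J1 (+1); matched 2.
No augmenting path remains; maximum matching = 2.
König certificate: {W2, J3} is a vertex cover of size 2 (every listed pair touches it), so no matching can be larger.

2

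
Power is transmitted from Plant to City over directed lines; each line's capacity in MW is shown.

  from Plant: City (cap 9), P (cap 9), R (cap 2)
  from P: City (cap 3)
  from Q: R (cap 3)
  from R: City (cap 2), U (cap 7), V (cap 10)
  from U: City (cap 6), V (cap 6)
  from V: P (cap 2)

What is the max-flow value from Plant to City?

14

Augment Plant→City: bottleneck 9, flow now 9.
Augment Plant→P→City: bottleneck 3, flow now 12.
Augment Plant→R→City: bottleneck 2, flow now 14.
No augmenting path remains; maximum flow = 14.
In the residual graph, reachable from Plant: {Plant, P}.
Min-cut edges: Plant→R (2), Plant→City (9), P→City (3); capacity 2 + 9 + 3 = 14.
This cut is saturated, so no flow can exceed 14.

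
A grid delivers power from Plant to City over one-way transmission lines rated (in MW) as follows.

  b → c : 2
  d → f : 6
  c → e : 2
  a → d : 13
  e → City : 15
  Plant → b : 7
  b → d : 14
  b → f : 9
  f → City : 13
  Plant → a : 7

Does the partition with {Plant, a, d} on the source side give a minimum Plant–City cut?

Given cut capacity: 7 + 6 = 13.
Augment Plant→b→f→City: bottleneck 7, flow now 7.
Augment Plant→a→d→f→City: bottleneck 6, flow now 13.
No augmenting path remains; maximum flow = 13.
Cut capacity 13 equals the max flow, so it is a minimum cut.

Yes — it is a minimum cut (capacity 13).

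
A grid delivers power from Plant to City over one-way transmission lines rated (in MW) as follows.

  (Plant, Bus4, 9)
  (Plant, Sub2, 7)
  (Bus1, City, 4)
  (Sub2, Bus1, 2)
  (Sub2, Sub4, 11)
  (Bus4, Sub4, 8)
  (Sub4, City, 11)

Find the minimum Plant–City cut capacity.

13

Augment Plant→Bus4→Sub4→City: bottleneck 8, flow now 8.
Augment Plant→Sub2→Bus1→City: bottleneck 2, flow now 10.
Augment Plant→Sub2→Sub4→City: bottleneck 3, flow now 13.
No augmenting path remains; maximum flow = 13.
By max-flow min-cut, the minimum cut capacity equals the max flow.
In the residual graph, reachable from Plant: {Plant, Bus4, Sub2, Sub4}.
Min-cut edges: Sub2→Bus1 (2), Sub4→City (11); capacity 2 + 11 = 13.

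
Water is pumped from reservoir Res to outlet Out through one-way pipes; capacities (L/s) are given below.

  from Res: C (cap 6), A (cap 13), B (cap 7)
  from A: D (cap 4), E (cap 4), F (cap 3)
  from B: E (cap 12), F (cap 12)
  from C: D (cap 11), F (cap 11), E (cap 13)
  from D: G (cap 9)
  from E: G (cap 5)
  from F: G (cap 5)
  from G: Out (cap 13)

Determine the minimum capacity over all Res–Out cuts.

Augment Res→A→D→G→Out: bottleneck 4, flow now 4.
Augment Res→A→E→G→Out: bottleneck 4, flow now 8.
Augment Res→A→F→G→Out: bottleneck 3, flow now 11.
Augment Res→B→E→G→Out: bottleneck 1, flow now 12.
Augment Res→B→F→G→Out: bottleneck 1, flow now 13.
No augmenting path remains; maximum flow = 13.
By max-flow min-cut, the minimum cut capacity equals the max flow.
In the residual graph, reachable from Res: {Res, A, B, C, D, E, F, G}.
Min-cut edges: G→Out (13); capacity 13 = 13.

13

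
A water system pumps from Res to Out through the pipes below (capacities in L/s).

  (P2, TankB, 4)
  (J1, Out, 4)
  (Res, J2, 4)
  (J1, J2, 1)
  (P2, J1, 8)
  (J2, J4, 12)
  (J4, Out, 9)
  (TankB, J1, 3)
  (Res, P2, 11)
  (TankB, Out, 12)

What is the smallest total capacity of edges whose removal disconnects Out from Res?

13

Augment Res→J2→J4→Out: bottleneck 4, flow now 4.
Augment Res→P2→TankB→Out: bottleneck 4, flow now 8.
Augment Res→P2→J1→Out: bottleneck 4, flow now 12.
Augment Res→P2→J1→J2→J4→Out: bottleneck 1, flow now 13.
No augmenting path remains; maximum flow = 13.
By max-flow min-cut, the minimum cut capacity equals the max flow.
In the residual graph, reachable from Res: {Res, P2, J1}.
Min-cut edges: Res→J2 (4), P2→TankB (4), J1→J2 (1), J1→Out (4); capacity 4 + 4 + 1 + 4 = 13.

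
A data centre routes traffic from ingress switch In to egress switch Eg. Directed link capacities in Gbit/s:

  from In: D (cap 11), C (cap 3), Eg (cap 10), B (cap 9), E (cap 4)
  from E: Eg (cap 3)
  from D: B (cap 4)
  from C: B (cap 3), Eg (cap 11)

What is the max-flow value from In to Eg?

16

Augment In→Eg: bottleneck 10, flow now 10.
Augment In→E→Eg: bottleneck 3, flow now 13.
Augment In→C→Eg: bottleneck 3, flow now 16.
No augmenting path remains; maximum flow = 16.
In the residual graph, reachable from In: {In, E, D, B}.
Min-cut edges: In→C (3), In→Eg (10), E→Eg (3); capacity 3 + 10 + 3 = 16.
This cut is saturated, so no flow can exceed 16.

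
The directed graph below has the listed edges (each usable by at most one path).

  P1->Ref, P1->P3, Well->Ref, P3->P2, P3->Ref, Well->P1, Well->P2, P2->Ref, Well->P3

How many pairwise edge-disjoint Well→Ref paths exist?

Assign every edge capacity 1; by Menger, the answer equals the max flow.
Path Well→Ref (+1); total 1.
Path Well→P1→Ref (+1); total 2.
Path Well→P3→Ref (+1); total 3.
Path Well→P2→Ref (+1); total 4.
No residual Well→Ref path; max flow = 4.
Certifying cut of size 4: {Well→P1, Well→P2, Well→P3, Well→Ref}.

4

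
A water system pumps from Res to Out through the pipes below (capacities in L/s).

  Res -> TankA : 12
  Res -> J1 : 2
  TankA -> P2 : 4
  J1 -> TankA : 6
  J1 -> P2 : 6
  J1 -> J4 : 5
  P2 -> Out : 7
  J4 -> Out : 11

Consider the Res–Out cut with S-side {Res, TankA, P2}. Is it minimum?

Given cut capacity: 2 + 7 = 9.
Augment Res→TankA→P2→Out: bottleneck 4, flow now 4.
Augment Res→J1→P2→Out: bottleneck 2, flow now 6.
No augmenting path remains; maximum flow = 6.
In the residual graph, reachable from Res: {Res, TankA}.
Min-cut edges: Res→J1 (2), TankA→P2 (4); capacity 2 + 4 = 6.
Cut capacity 9 exceeds the max flow 6, so it is not minimum.

No — its capacity is 9, but the minimum cut has capacity 6.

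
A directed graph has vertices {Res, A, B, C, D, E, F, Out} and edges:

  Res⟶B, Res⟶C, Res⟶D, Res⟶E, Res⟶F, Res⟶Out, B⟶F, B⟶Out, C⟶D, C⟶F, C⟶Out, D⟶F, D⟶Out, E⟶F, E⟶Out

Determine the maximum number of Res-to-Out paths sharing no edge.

5

Assign every edge capacity 1; by Menger, the answer equals the max flow.
Path Res→Out (+1); total 1.
Path Res→B→Out (+1); total 2.
Path Res→C→Out (+1); total 3.
Path Res→D→Out (+1); total 4.
Path Res→E→Out (+1); total 5.
No residual Res→Out path; max flow = 5.
Certifying cut of size 5: {Res→B, Res→C, Res→D, Res→E, Res→Out}.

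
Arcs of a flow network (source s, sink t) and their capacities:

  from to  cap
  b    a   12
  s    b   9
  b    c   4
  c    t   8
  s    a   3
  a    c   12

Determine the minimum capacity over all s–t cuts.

Augment s→a→c→t: bottleneck 3, flow now 3.
Augment s→b→c→t: bottleneck 4, flow now 7.
Augment s→b→a→c→t: bottleneck 1, flow now 8.
No augmenting path remains; maximum flow = 8.
By max-flow min-cut, the minimum cut capacity equals the max flow.
In the residual graph, reachable from s: {s, a, b, c}.
Min-cut edges: c→t (8); capacity 8 = 8.

8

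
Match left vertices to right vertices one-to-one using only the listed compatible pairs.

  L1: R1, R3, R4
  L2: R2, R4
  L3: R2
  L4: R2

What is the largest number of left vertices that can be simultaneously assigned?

3

Unit-capacity flow: source→left, listed edges, right→sink; max matching = max flow.
Augmenting path L1→R1 (+1); matched 1.
Augmenting path L2→R2 (+1); matched 2.
Augmenting path L3→R2→L2→R4 (+1); matched 3.
No augmenting path remains; maximum matching = 3.
König certificate: {L1, L2, R2} is a vertex cover of size 3 (every listed pair touches it), so no matching can be larger.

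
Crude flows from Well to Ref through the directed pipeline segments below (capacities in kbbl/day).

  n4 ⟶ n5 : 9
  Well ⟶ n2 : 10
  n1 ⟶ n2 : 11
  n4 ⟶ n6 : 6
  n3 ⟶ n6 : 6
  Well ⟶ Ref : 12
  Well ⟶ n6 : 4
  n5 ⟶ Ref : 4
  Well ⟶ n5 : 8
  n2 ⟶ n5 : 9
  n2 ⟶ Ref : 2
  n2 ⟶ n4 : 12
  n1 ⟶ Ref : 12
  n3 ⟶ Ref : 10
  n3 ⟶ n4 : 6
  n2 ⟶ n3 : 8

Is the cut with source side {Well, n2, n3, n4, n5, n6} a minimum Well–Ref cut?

No — its capacity is 28, but the minimum cut has capacity 26.

Given cut capacity: 12 + 2 + 10 + 4 = 28.
Augment Well→Ref: bottleneck 12, flow now 12.
Augment Well→n2→Ref: bottleneck 2, flow now 14.
Augment Well→n5→Ref: bottleneck 4, flow now 18.
Augment Well→n2→n3→Ref: bottleneck 8, flow now 26.
No augmenting path remains; maximum flow = 26.
In the residual graph, reachable from Well: {Well, n5, n6}.
Min-cut edges: Well→n2 (10), Well→Ref (12), n5→Ref (4); capacity 10 + 12 + 4 = 26.
Cut capacity 28 exceeds the max flow 26, so it is not minimum.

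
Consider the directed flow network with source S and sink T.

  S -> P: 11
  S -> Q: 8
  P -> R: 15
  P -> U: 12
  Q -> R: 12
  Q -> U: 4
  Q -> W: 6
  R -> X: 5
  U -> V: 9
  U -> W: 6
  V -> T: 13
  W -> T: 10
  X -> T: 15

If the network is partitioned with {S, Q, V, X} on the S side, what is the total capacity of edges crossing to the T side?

61

Edges leaving {S, Q, V, X}: S→P (11), Q→R (12), Q→U (4), Q→W (6), V→T (13), X→T (15).
Cut capacity = 11 + 12 + 4 + 6 + 13 + 15 = 61.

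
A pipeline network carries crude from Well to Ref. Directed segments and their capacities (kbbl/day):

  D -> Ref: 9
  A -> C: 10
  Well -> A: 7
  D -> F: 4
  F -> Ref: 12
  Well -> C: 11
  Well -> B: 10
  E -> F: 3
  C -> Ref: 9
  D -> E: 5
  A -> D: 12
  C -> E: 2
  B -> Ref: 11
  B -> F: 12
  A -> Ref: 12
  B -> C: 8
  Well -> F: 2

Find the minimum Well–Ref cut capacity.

Augment Well→A→Ref: bottleneck 7, flow now 7.
Augment Well→B→Ref: bottleneck 10, flow now 17.
Augment Well→C→Ref: bottleneck 9, flow now 26.
Augment Well→F→Ref: bottleneck 2, flow now 28.
Augment Well→C→E→F→Ref: bottleneck 2, flow now 30.
No augmenting path remains; maximum flow = 30.
By max-flow min-cut, the minimum cut capacity equals the max flow.
In the residual graph, reachable from Well: {Well}.
Min-cut edges: Well→A (7), Well→B (10), Well→C (11), Well→F (2); capacity 7 + 10 + 11 + 2 = 30.

30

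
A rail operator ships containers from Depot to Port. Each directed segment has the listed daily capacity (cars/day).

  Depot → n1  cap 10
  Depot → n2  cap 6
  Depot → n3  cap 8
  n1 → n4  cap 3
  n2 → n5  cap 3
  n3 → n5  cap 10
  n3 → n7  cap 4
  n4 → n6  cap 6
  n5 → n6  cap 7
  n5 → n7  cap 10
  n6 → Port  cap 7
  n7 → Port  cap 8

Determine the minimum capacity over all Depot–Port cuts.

Augment Depot→n3→n7→Port: bottleneck 4, flow now 4.
Augment Depot→n1→n4→n6→Port: bottleneck 3, flow now 7.
Augment Depot→n2→n5→n6→Port: bottleneck 3, flow now 10.
Augment Depot→n3→n5→n6→Port: bottleneck 1, flow now 11.
Augment Depot→n3→n5→n7→Port: bottleneck 3, flow now 14.
No augmenting path remains; maximum flow = 14.
By max-flow min-cut, the minimum cut capacity equals the max flow.
In the residual graph, reachable from Depot: {Depot, n1, n2}.
Min-cut edges: Depot→n3 (8), n1→n4 (3), n2→n5 (3); capacity 8 + 3 + 3 = 14.

14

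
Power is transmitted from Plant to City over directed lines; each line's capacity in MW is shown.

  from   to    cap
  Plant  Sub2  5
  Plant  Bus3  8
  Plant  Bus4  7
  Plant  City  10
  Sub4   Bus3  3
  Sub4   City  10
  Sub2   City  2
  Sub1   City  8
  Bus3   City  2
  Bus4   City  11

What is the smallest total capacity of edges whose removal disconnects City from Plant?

Augment Plant→City: bottleneck 10, flow now 10.
Augment Plant→Sub2→City: bottleneck 2, flow now 12.
Augment Plant→Bus3→City: bottleneck 2, flow now 14.
Augment Plant→Bus4→City: bottleneck 7, flow now 21.
No augmenting path remains; maximum flow = 21.
By max-flow min-cut, the minimum cut capacity equals the max flow.
In the residual graph, reachable from Plant: {Plant, Sub2, Bus3}.
Min-cut edges: Plant→Bus4 (7), Plant→City (10), Sub2→City (2), Bus3→City (2); capacity 7 + 10 + 2 + 2 = 21.

21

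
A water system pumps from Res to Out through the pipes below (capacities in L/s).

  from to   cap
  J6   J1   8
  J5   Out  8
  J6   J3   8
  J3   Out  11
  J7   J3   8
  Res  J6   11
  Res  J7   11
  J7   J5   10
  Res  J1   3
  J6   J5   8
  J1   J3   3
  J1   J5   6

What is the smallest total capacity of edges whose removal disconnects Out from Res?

19

Augment Res→J1→J3→Out: bottleneck 3, flow now 3.
Augment Res→J7→J3→Out: bottleneck 8, flow now 11.
Augment Res→J7→J5→Out: bottleneck 3, flow now 14.
Augment Res→J6→J5→Out: bottleneck 5, flow now 19.
No augmenting path remains; maximum flow = 19.
By max-flow min-cut, the minimum cut capacity equals the max flow.
In the residual graph, reachable from Res: {Res, J1, J7, J6, J3, J5}.
Min-cut edges: J3→Out (11), J5→Out (8); capacity 11 + 8 = 19.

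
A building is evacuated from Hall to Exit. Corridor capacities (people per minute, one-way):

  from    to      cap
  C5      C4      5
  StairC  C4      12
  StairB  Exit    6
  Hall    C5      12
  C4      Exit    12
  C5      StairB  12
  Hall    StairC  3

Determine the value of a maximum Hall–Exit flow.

Augment Hall→C5→StairB→Exit: bottleneck 6, flow now 6.
Augment Hall→C5→C4→Exit: bottleneck 5, flow now 11.
Augment Hall→StairC→C4→Exit: bottleneck 3, flow now 14.
No augmenting path remains; maximum flow = 14.
In the residual graph, reachable from Hall: {Hall, C5, StairB}.
Min-cut edges: Hall→StairC (3), C5→C4 (5), StairB→Exit (6); capacity 3 + 5 + 6 = 14.
This cut is saturated, so no flow can exceed 14.

14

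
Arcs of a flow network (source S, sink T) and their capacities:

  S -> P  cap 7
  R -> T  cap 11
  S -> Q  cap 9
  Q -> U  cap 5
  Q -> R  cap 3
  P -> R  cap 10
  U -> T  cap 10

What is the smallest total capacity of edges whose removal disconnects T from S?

15

Augment S→P→R→T: bottleneck 7, flow now 7.
Augment S→Q→R→T: bottleneck 3, flow now 10.
Augment S→Q→U→T: bottleneck 5, flow now 15.
No augmenting path remains; maximum flow = 15.
By max-flow min-cut, the minimum cut capacity equals the max flow.
In the residual graph, reachable from S: {S, Q}.
Min-cut edges: S→P (7), Q→R (3), Q→U (5); capacity 7 + 3 + 5 = 15.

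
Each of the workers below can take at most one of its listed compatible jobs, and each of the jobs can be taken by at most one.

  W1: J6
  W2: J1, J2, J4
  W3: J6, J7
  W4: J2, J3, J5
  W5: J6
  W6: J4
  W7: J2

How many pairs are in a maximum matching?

6

Unit-capacity flow: source→left, listed edges, right→sink; max matching = max flow.
Augmenting path W1→J6 (+1); matched 1.
Augmenting path W2→J1 (+1); matched 2.
Augmenting path W3→J7 (+1); matched 3.
Augmenting path W4→J2 (+1); matched 4.
Augmenting path W6→J4 (+1); matched 5.
Augmenting path W7→J2→W4→J3 (+1); matched 6.
No augmenting path remains; maximum matching = 6.
König certificate: {W2, W3, W4, W6, W7, J6} is a vertex cover of size 6 (every listed pair touches it), so no matching can be larger.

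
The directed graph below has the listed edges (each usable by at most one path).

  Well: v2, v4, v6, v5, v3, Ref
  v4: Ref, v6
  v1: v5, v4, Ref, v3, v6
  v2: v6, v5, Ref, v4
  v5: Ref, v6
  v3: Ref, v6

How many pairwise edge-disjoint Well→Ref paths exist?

Assign every edge capacity 1; by Menger, the answer equals the max flow.
Path Well→Ref (+1); total 1.
Path Well→v2→Ref (+1); total 2.
Path Well→v3→Ref (+1); total 3.
Path Well→v4→Ref (+1); total 4.
Path Well→v5→Ref (+1); total 5.
No residual Well→Ref path; max flow = 5.
Certifying cut of size 5: {Well→Ref, Well→v2, Well→v3, Well→v4, Well→v5}.

5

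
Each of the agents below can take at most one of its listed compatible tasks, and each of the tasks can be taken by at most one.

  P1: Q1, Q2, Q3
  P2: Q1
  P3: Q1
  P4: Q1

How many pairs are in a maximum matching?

Unit-capacity flow: source→left, listed edges, right→sink; max matching = max flow.
Augmenting path P1→Q1 (+1); matched 1.
Augmenting path P2→Q1→P1→Q2 (+1); matched 2.
No augmenting path remains; maximum matching = 2.
König certificate: {P1, Q1} is a vertex cover of size 2 (every listed pair touches it), so no matching can be larger.

2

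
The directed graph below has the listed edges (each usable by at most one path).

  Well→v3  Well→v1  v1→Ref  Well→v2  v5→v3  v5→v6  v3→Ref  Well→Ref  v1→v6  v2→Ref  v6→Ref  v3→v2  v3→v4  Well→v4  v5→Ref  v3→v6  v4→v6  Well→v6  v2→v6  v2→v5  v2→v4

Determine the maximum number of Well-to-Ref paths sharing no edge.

5

Assign every edge capacity 1; by Menger, the answer equals the max flow.
Path Well→Ref (+1); total 1.
Path Well→v1→Ref (+1); total 2.
Path Well→v2→Ref (+1); total 3.
Path Well→v3→Ref (+1); total 4.
Path Well→v6→Ref (+1); total 5.
No residual Well→Ref path; max flow = 5.
Certifying cut of size 5: {Well→Ref, Well→v1, Well→v2, Well→v3, v6→Ref}.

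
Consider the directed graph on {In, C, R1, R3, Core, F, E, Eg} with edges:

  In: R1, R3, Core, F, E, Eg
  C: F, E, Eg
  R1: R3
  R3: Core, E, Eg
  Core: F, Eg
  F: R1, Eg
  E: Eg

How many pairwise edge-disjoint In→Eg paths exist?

5

Assign every edge capacity 1; by Menger, the answer equals the max flow.
Path In→Eg (+1); total 1.
Path In→R3→Eg (+1); total 2.
Path In→Core→Eg (+1); total 3.
Path In→F→Eg (+1); total 4.
Path In→E→Eg (+1); total 5.
No residual In→Eg path; max flow = 5.
Certifying cut of size 5: {Core→Eg, E→Eg, F→Eg, In→Eg, R3→Eg}.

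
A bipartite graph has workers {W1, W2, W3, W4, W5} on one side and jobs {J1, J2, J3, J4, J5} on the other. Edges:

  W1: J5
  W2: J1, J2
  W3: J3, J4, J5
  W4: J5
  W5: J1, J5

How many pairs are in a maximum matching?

Unit-capacity flow: source→left, listed edges, right→sink; max matching = max flow.
Augmenting path W1→J5 (+1); matched 1.
Augmenting path W2→J1 (+1); matched 2.
Augmenting path W3→J3 (+1); matched 3.
Augmenting path W5→J1→W2→J2 (+1); matched 4.
No augmenting path remains; maximum matching = 4.
König certificate: {W2, W3, W5, J5} is a vertex cover of size 4 (every listed pair touches it), so no matching can be larger.

4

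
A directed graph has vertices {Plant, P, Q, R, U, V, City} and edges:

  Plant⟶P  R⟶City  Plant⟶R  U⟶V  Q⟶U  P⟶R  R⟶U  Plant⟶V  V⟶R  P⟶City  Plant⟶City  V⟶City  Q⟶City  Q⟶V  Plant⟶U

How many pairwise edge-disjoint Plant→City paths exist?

4

Assign every edge capacity 1; by Menger, the answer equals the max flow.
Path Plant→City (+1); total 1.
Path Plant→P→City (+1); total 2.
Path Plant→R→City (+1); total 3.
Path Plant→V→City (+1); total 4.
No residual Plant→City path; max flow = 4.
Certifying cut of size 4: {Plant→City, Plant→P, R→City, V→City}.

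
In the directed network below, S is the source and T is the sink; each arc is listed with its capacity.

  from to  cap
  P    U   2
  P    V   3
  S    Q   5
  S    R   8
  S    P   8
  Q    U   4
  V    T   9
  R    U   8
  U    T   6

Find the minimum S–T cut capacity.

Augment S→P→U→T: bottleneck 2, flow now 2.
Augment S→P→V→T: bottleneck 3, flow now 5.
Augment S→Q→U→T: bottleneck 4, flow now 9.
No augmenting path remains; maximum flow = 9.
By max-flow min-cut, the minimum cut capacity equals the max flow.
In the residual graph, reachable from S: {S, P, Q, R, U}.
Min-cut edges: P→V (3), U→T (6); capacity 3 + 6 = 9.

9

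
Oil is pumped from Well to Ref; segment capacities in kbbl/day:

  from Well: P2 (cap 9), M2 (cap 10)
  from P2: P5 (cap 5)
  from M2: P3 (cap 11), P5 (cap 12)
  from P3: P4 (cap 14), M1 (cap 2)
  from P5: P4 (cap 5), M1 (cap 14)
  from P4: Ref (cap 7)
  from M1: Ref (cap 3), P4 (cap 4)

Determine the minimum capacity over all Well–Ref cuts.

10

Augment Well→P2→P5→P4→Ref: bottleneck 5, flow now 5.
Augment Well→M2→P3→P4→Ref: bottleneck 2, flow now 7.
Augment Well→M2→P3→M1→Ref: bottleneck 2, flow now 9.
Augment Well→M2→P5→M1→Ref: bottleneck 1, flow now 10.
No augmenting path remains; maximum flow = 10.
By max-flow min-cut, the minimum cut capacity equals the max flow.
In the residual graph, reachable from Well: {Well, P2, M2, P3, P5, P4, M1}.
Min-cut edges: P4→Ref (7), M1→Ref (3); capacity 7 + 3 = 10.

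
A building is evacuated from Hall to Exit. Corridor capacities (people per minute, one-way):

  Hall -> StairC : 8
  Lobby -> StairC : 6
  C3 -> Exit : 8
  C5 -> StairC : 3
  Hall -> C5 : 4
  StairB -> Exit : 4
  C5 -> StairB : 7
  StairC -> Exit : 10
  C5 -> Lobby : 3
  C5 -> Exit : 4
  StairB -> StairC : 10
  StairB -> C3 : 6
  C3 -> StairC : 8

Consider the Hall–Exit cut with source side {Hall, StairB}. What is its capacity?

Edges leaving {Hall, StairB}: Hall→C5 (4), Hall→StairC (8), StairB→C3 (6), StairB→StairC (10), StairB→Exit (4).
Cut capacity = 4 + 8 + 6 + 10 + 4 = 32.

32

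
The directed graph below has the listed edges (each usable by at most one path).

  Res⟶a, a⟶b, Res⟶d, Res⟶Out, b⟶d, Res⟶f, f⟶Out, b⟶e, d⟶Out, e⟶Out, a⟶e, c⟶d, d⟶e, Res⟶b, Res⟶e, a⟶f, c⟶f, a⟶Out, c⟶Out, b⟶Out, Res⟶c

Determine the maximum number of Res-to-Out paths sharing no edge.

7

Assign every edge capacity 1; by Menger, the answer equals the max flow.
Path Res→Out (+1); total 1.
Path Res→a→Out (+1); total 2.
Path Res→b→Out (+1); total 3.
Path Res→c→Out (+1); total 4.
Path Res→d→Out (+1); total 5.
Path Res→e→Out (+1); total 6.
Path Res→f→Out (+1); total 7.
No residual Res→Out path; max flow = 7.
Certifying cut of size 7: {Res→Out, Res→a, Res→b, Res→c, Res→d, Res→e, Res→f}.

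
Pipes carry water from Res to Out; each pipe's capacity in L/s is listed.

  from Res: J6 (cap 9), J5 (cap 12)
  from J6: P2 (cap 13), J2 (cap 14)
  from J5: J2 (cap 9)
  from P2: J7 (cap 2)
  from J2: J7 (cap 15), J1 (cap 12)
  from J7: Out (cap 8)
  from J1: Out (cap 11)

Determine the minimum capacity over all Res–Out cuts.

Augment Res→J6→P2→J7→Out: bottleneck 2, flow now 2.
Augment Res→J6→J2→J7→Out: bottleneck 6, flow now 8.
Augment Res→J6→J2→J1→Out: bottleneck 1, flow now 9.
Augment Res→J5→J2→J1→Out: bottleneck 9, flow now 18.
No augmenting path remains; maximum flow = 18.
By max-flow min-cut, the minimum cut capacity equals the max flow.
In the residual graph, reachable from Res: {Res, J5}.
Min-cut edges: Res→J6 (9), J5→J2 (9); capacity 9 + 9 = 18.

18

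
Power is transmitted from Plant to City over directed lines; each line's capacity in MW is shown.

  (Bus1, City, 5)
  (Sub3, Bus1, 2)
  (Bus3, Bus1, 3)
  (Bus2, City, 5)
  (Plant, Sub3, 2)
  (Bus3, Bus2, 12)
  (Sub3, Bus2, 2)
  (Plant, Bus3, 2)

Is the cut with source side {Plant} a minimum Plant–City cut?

Given cut capacity: 2 + 2 = 4.
Augment Plant→Sub3→Bus1→City: bottleneck 2, flow now 2.
Augment Plant→Bus3→Bus1→City: bottleneck 2, flow now 4.
No augmenting path remains; maximum flow = 4.
Cut capacity 4 equals the max flow, so it is a minimum cut.

Yes — it is a minimum cut (capacity 4).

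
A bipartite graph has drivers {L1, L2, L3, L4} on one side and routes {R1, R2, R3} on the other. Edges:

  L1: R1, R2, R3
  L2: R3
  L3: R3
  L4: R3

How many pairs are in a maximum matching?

2

Unit-capacity flow: source→left, listed edges, right→sink; max matching = max flow.
Augmenting path L1→R1 (+1); matched 1.
Augmenting path L2→R3 (+1); matched 2.
No augmenting path remains; maximum matching = 2.
König certificate: {L1, R3} is a vertex cover of size 2 (every listed pair touches it), so no matching can be larger.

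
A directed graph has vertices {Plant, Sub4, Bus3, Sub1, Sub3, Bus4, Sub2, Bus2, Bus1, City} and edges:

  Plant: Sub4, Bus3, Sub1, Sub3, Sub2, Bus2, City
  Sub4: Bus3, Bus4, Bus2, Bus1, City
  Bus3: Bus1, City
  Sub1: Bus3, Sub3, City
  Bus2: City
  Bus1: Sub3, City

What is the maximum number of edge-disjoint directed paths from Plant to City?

Assign every edge capacity 1; by Menger, the answer equals the max flow.
Path Plant→City (+1); total 1.
Path Plant→Sub4→City (+1); total 2.
Path Plant→Bus3→City (+1); total 3.
Path Plant→Sub1→City (+1); total 4.
Path Plant→Bus2→City (+1); total 5.
No residual Plant→City path; max flow = 5.
Certifying cut of size 5: {Plant→Bus2, Plant→Bus3, Plant→City, Plant→Sub1, Plant→Sub4}.

5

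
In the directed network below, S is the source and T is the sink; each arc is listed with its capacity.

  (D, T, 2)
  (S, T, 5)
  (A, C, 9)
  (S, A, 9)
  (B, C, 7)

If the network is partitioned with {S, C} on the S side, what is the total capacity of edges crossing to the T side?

14

Edges leaving {S, C}: S→A (9), S→T (5).
Cut capacity = 9 + 5 = 14.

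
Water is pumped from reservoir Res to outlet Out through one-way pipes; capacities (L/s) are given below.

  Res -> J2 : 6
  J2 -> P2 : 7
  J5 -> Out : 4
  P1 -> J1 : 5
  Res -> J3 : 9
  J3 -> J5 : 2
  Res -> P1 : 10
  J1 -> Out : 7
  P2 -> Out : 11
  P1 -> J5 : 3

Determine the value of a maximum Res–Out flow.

15

Augment Res→J3→J5→Out: bottleneck 2, flow now 2.
Augment Res→P1→J1→Out: bottleneck 5, flow now 7.
Augment Res→P1→J5→Out: bottleneck 2, flow now 9.
Augment Res→J2→P2→Out: bottleneck 6, flow now 15.
No augmenting path remains; maximum flow = 15.
In the residual graph, reachable from Res: {Res, J3, P1, J5}.
Min-cut edges: Res→J2 (6), P1→J1 (5), J5→Out (4); capacity 6 + 5 + 4 = 15.
This cut is saturated, so no flow can exceed 15.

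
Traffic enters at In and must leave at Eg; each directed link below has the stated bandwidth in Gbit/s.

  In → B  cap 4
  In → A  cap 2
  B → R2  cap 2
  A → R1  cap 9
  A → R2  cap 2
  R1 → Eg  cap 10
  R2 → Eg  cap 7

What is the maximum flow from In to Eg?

Augment In→B→R2→Eg: bottleneck 2, flow now 2.
Augment In→A→R1→Eg: bottleneck 2, flow now 4.
No augmenting path remains; maximum flow = 4.
In the residual graph, reachable from In: {In, B}.
Min-cut edges: In→A (2), B→R2 (2); capacity 2 + 2 = 4.
This cut is saturated, so no flow can exceed 4.

4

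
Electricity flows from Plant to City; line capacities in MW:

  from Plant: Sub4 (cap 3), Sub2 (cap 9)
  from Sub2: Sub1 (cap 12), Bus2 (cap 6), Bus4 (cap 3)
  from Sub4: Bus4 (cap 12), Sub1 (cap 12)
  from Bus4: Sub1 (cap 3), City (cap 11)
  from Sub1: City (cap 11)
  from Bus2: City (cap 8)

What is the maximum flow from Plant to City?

Augment Plant→Sub2→Bus4→City: bottleneck 3, flow now 3.
Augment Plant→Sub2→Sub1→City: bottleneck 6, flow now 9.
Augment Plant→Sub4→Bus4→City: bottleneck 3, flow now 12.
No augmenting path remains; maximum flow = 12.
In the residual graph, reachable from Plant: {Plant}.
Min-cut edges: Plant→Sub2 (9), Plant→Sub4 (3); capacity 9 + 3 = 12.
This cut is saturated, so no flow can exceed 12.

12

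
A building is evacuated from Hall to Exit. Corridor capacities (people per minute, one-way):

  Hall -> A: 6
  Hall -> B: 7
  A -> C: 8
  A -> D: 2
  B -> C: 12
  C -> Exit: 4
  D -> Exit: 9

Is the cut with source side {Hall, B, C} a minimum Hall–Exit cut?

Given cut capacity: 6 + 4 = 10.
Augment Hall→A→C→Exit: bottleneck 4, flow now 4.
Augment Hall→A→D→Exit: bottleneck 2, flow now 6.
No augmenting path remains; maximum flow = 6.
In the residual graph, reachable from Hall: {Hall, A, B, C}.
Min-cut edges: A→D (2), C→Exit (4); capacity 2 + 4 = 6.
Cut capacity 10 exceeds the max flow 6, so it is not minimum.

No — its capacity is 10, but the minimum cut has capacity 6.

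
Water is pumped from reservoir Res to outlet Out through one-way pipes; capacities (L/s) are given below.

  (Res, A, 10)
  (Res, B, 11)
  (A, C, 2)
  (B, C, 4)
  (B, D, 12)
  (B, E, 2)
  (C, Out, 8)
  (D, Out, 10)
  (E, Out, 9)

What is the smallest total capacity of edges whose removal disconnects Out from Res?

13

Augment Res→A→C→Out: bottleneck 2, flow now 2.
Augment Res→B→C→Out: bottleneck 4, flow now 6.
Augment Res→B→D→Out: bottleneck 7, flow now 13.
No augmenting path remains; maximum flow = 13.
By max-flow min-cut, the minimum cut capacity equals the max flow.
In the residual graph, reachable from Res: {Res, A}.
Min-cut edges: Res→B (11), A→C (2); capacity 11 + 2 = 13.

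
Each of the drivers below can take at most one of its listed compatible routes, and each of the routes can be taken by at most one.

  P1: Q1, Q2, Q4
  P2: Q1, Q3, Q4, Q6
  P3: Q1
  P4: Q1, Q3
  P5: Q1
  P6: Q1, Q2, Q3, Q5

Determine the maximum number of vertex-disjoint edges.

Unit-capacity flow: source→left, listed edges, right→sink; max matching = max flow.
Augmenting path P1→Q1 (+1); matched 1.
Augmenting path P2→Q3 (+1); matched 2.
Augmenting path P6→Q2 (+1); matched 3.
Augmenting path P3→Q1→P1→Q4 (+1); matched 4.
Augmenting path P4→Q3→P2→Q6 (+1); matched 5.
No augmenting path remains; maximum matching = 5.
König certificate: {P1, P2, P4, P6, Q1} is a vertex cover of size 5 (every listed pair touches it), so no matching can be larger.

5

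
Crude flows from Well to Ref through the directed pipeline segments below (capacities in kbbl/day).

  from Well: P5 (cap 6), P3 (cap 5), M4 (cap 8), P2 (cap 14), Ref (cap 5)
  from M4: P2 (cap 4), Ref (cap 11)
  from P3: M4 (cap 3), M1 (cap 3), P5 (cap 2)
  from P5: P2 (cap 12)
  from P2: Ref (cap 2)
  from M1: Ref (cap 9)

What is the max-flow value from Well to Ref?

Augment Well→Ref: bottleneck 5, flow now 5.
Augment Well→M4→Ref: bottleneck 8, flow now 13.
Augment Well→P2→Ref: bottleneck 2, flow now 15.
Augment Well→P3→M4→Ref: bottleneck 3, flow now 18.
Augment Well→P3→M1→Ref: bottleneck 2, flow now 20.
No augmenting path remains; maximum flow = 20.
In the residual graph, reachable from Well: {Well, P5, P2}.
Min-cut edges: Well→M4 (8), Well→P3 (5), Well→Ref (5), P2→Ref (2); capacity 8 + 5 + 5 + 2 = 20.
This cut is saturated, so no flow can exceed 20.

20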